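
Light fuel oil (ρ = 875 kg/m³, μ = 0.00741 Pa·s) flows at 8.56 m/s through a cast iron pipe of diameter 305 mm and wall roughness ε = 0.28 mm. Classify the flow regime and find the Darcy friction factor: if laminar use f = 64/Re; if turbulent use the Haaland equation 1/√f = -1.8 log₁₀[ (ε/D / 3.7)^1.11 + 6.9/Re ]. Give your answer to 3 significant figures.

Re = ρVD/μ = 875·8.56·0.305/0.00741 = 3.083e+05.
Re > 4000 → turbulent. ε/D = 0.00028/0.305 = 0.000918; Haaland: 1/√f = -1.8 log₁₀[9.96e-05 + 2.24e-05] = 7.045, so f = 0.02015.

f ≈ 0.0201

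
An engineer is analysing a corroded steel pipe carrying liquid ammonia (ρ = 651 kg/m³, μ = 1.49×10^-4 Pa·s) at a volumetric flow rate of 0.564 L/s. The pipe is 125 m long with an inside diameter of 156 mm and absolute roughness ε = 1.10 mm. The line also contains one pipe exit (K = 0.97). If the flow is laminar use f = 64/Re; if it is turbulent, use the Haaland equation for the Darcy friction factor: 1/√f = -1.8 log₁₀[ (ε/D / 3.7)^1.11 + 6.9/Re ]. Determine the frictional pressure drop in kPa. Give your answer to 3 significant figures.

Q = 0.564 L/s = 0.564/1000 = 0.000564 m³/s.
Cross-sectional area A = πD²/4 = π(0.156)²/4 = 0.01911 m²; mean velocity V = Q/A = 0.000564/0.01911 = 0.02951 m/s.
Reynolds number Re = ρVD/μ = 651 · 0.02951 · 0.156 / 0.000149 = 2.011e+04.
Re > 4000 → turbulent. Relative roughness ε/D = 0.0011/0.156 = 0.00705. Haaland: 1/√f = -1.8 log₁₀[(0.00705/3.7)^1.11 + 6.9/2.011e+04] = -1.8 log₁₀[0.000957 + 0.000343] = 5.195, so f = 0.03705.
Total minor-loss coefficient ΣK = 1·0.97 = 0.97.
ΔP = [f·L/D + ΣK]·(ρV²/2) = [0.03705·125/0.156 + 0.97]·(651·0.02951²/2) = [29.69 + 0.97]·0.2834 = 8.69 Pa.
ΔP = 8.69 Pa = 0.00869 kPa.

ΔP ≈ 0.00869 kPa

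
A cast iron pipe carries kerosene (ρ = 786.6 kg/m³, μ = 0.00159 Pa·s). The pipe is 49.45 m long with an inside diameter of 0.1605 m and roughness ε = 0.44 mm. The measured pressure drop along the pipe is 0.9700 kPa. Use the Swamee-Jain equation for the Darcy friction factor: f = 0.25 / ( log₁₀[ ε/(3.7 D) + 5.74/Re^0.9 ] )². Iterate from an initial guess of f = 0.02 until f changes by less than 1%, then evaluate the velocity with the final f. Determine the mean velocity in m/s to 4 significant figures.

Rearranging Darcy-Weisbach: V = √(2·ΔP·D/(f·L·ρ)). With ε/D = 0.00044/0.1605 = 0.00274, iterate starting from f = 0.02:
  f = 0.02 → V = √(2·970·0.1605/(0.02·49.45·786.6)) = 0.6326 m/s; Re = ρVD/μ = 5.023e+04; f → 0.02839
  f = 0.02839 → V = 0.531 m/s; Re = 4.216e+04; f → 0.02883
  f = 0.02883 → V = 0.5269 m/s; Re = 4.184e+04; f → 0.02885
Converged (Δf/f < 1%). With the final f = 0.02885: V = √(2·970·0.1605/(0.02885·49.45·786.6)) = 0.5267 m/s.

V ≈ 0.5267 m/s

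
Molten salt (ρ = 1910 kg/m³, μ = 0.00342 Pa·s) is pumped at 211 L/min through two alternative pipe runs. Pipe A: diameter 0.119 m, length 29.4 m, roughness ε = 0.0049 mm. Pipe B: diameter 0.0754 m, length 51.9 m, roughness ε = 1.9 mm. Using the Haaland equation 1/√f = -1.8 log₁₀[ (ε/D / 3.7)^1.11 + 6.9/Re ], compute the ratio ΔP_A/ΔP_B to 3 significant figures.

Pipe A: V = Q/A = 0.003517/0.01112 = 0.3162 m/s; Re = 2.101e+04; ε/D = 4.12e-05; Haaland → f = 0.02549; ΔP_A = f(L/D)(ρV²/2) = 601.3 Pa.
Pipe B: V = Q/A = 0.003517/0.004465 = 0.7876 m/s; Re = 3.316e+04; ε/D = 0.0252; Haaland → f = 0.05436; ΔP_B = f(L/D)(ρV²/2) = 2.217e+04 Pa.
ΔP_A/ΔP_B = 601.3/2.217e+04 = 0.0271.

ΔP_A/ΔP_B ≈ 0.0271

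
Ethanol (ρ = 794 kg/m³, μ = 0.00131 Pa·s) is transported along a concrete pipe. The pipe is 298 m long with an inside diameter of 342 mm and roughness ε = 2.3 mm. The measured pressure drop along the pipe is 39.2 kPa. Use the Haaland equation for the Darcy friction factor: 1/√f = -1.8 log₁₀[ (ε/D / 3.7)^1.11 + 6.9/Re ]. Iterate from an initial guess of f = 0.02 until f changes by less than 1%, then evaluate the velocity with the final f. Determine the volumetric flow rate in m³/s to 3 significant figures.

Rearranging Darcy-Weisbach: V = √(2·ΔP·D/(f·L·ρ)). With ε/D = 0.0023/0.342 = 0.00673, iterate starting from f = 0.02:
  f = 0.02 → V = √(2·3.92e+04·0.342/(0.02·298·794)) = 2.38 m/s; Re = ρVD/μ = 4.934e+05; f → 0.0335
  f = 0.0335 → V = 1.839 m/s; Re = 3.812e+05; f → 0.03354
Converged (Δf/f < 1%). With the final f = 0.03354: V = √(2·3.92e+04·0.342/(0.03354·298·794)) = 1.838 m/s.
Q = V·A = 1.838·(π/4·0.342²) = 0.1688 m³/s = 0.169 m³/s.

Q ≈ 0.169 m³/s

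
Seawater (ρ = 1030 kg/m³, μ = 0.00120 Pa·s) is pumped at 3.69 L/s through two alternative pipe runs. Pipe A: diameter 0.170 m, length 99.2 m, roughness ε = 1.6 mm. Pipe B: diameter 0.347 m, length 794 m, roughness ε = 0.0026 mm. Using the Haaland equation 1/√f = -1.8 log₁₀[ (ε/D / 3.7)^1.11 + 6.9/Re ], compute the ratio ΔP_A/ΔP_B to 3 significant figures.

Pipe A: V = Q/A = 0.00369/0.0227 = 0.1626 m/s; Re = 2.372e+04; ε/D = 0.00941; Haaland → f = 0.03956; ΔP_A = f(L/D)(ρV²/2) = 314.2 Pa.
Pipe B: V = Q/A = 0.00369/0.09457 = 0.03902 m/s; Re = 1.162e+04; ε/D = 7.49e-06; Haaland → f = 0.02966; ΔP_B = f(L/D)(ρV²/2) = 53.21 Pa.
ΔP_A/ΔP_B = 314.2/53.21 = 5.90.

ΔP_A/ΔP_B ≈ 5.90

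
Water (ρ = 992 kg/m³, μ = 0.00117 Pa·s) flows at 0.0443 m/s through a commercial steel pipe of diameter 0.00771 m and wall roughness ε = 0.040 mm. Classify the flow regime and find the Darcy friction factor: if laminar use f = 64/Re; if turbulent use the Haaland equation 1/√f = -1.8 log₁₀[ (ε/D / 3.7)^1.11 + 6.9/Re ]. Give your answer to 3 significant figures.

f ≈ 0.221

Re = ρVD/μ = 992·0.0443·0.00771/0.00117 = 289.6.
Re < 2300 → laminar, so f = 64/Re = 0.221 (roughness is irrelevant in laminar flow).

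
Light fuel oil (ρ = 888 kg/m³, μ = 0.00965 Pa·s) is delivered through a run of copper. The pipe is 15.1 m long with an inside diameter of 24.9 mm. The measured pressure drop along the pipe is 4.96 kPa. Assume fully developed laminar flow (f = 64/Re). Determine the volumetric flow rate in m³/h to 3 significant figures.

For laminar flow, f = 64/Re with Re = ρVD/μ, so Darcy-Weisbach reduces to ΔP = 32μLV/D². Solving for V: V = ΔP·D²/(32μL) = 4960·(0.0249)²/(32·0.00965·15.1) = 0.6595 m/s.
Check: Re = ρVD/μ = 888·0.6595·0.0249/0.00965 = 1511 < 2300, so the laminar assumption holds.
Q = V·A = 0.6595·(π/4·0.0249²) = 0.0003212 m³/s = 1.16 m³/h.

Q ≈ 1.16 m³/h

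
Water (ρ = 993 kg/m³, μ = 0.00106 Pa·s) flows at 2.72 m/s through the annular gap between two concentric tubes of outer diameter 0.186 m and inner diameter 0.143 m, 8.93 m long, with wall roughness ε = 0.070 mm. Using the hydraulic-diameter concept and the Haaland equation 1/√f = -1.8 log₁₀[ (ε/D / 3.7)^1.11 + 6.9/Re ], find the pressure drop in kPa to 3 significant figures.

ΔP ≈ 18.2 kPa

Hydraulic diameter D_h = 4A/P = D_o - D_i = 0.186 - 0.143 = 0.043 m.
Re = ρVD_h/μ = 993·2.72·0.043/0.00106 = 1.096e+05.
ε/D_h = 7e-05/0.043 = 0.00163; Haaland gives 1/√f = -1.8 log₁₀[0.000188+6.3e-05] = 6.481, so f = 0.02381.
ΔP = f(L/D_h)(ρV²/2) = 0.02381·8.93/0.043·3673 = 1.816e+04 Pa.
ΔP = 18.2 kPa.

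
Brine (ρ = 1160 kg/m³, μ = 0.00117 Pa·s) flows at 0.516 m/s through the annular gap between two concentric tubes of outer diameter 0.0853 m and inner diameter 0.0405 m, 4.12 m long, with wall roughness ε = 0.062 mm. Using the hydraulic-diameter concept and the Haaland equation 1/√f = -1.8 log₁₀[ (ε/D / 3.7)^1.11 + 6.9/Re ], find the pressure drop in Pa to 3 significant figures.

ΔP ≈ 393 Pa

Hydraulic diameter D_h = 4A/P = D_o - D_i = 0.0853 - 0.0405 = 0.0448 m.
Re = ρVD_h/μ = 1160·0.516·0.0448/0.00117 = 2.292e+04.
ε/D_h = 6.2e-05/0.0448 = 0.00138; Haaland gives 1/√f = -1.8 log₁₀[0.000157+0.000301] = 6.01, so f = 0.02768.
ΔP = f(L/D_h)(ρV²/2) = 0.02768·4.12/0.0448·154.4 = 393.1 Pa.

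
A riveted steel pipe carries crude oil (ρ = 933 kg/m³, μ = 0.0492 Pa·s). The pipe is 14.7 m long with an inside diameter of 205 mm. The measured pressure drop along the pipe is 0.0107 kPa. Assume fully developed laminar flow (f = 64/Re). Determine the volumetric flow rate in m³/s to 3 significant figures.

Q ≈ 6.41×10^-4 m³/s

For laminar flow, f = 64/Re with Re = ρVD/μ, so Darcy-Weisbach reduces to ΔP = 32μLV/D². Solving for V: V = ΔP·D²/(32μL) = 10.7·(0.205)²/(32·0.0492·14.7) = 0.01943 m/s.
Check: Re = ρVD/μ = 933·0.01943·0.205/0.0492 = 75.53 < 2300, so the laminar assumption holds.
Q = V·A = 0.01943·(π/4·0.205²) = 0.0006413 m³/s = 6.41×10^-4 m³/s.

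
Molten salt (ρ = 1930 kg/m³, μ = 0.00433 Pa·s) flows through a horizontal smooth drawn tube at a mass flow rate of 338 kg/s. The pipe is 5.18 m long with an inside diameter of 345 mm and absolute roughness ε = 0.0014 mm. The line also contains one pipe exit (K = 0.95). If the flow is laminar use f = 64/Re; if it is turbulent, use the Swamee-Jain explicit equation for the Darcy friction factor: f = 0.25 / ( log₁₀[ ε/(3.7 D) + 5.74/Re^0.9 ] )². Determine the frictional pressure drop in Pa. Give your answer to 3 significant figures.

A = πD²/4 = π(0.345)²/4 = 0.09348 m²; mean velocity V = ṁ/(ρA) = 338/(1930 · 0.09348) = 1.873 m/s.
Reynolds number Re = ρVD/μ = 1930 · 1.873 · 0.345 / 0.00433 = 2.881e+05.
Re > 4000 → turbulent. Relative roughness ε/D = 1.4e-06/0.345 = 4.06e-06. Swamee-Jain: f = 0.25/(log₁₀[4.06e-06/3.7 + 5.74/2.881e+05^0.9])² = 0.25/(log₁₀[1.1e-06 + 7e-05])² = 0.25/(-4.148)² = 0.01453.
Total minor-loss coefficient ΣK = 1·0.95 = 0.95.
ΔP = [f·L/D + ΣK]·(ρV²/2) = [0.01453·5.18/0.345 + 0.95]·(1930·1.873²/2) = [0.2182 + 0.95]·3387 = 3956 Pa.

ΔP ≈ 3960 Pa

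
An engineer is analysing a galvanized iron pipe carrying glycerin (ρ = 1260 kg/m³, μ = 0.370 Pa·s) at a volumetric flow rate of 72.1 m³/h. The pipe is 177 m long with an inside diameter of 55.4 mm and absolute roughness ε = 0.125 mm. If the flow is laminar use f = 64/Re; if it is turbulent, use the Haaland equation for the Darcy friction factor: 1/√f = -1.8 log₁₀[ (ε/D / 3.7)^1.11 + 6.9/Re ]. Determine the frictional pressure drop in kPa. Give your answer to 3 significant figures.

Q = 72.1 m³/h = 72.1/3600 = 0.02003 m³/s.
Cross-sectional area A = πD²/4 = π(0.0554)²/4 = 0.002411 m²; mean velocity V = Q/A = 0.02003/0.002411 = 8.309 m/s.
Reynolds number Re = ρVD/μ = 1260 · 8.309 · 0.0554 / 0.37 = 1567.
Re < 2300 → laminar flow, so f = 64/Re = 64/1567 = 0.04083 (the turbulent correlation is not needed).
Darcy-Weisbach: ΔP = f(L/D)(ρV²/2) = 0.04083·(177/0.0554)·(1260·8.309²/2) = 0.04083·3195·4.349e+04 = 5.673e+06 Pa.
ΔP = 5.673e+06 Pa = 5670 kPa.

ΔP ≈ 5670 kPa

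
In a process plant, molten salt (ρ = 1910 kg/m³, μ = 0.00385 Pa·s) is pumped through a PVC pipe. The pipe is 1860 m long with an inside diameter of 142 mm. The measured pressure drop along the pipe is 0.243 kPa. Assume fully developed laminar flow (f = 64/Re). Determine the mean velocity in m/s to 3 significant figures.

V ≈ 0.0214 m/s

For laminar flow, f = 64/Re with Re = ρVD/μ, so Darcy-Weisbach reduces to ΔP = 32μLV/D². Solving for V: V = ΔP·D²/(32μL) = 243·(0.142)²/(32·0.00385·1860) = 0.02138 m/s.
Check: Re = ρVD/μ = 1910·0.02138·0.142/0.00385 = 1506 < 2300, so the laminar assumption holds.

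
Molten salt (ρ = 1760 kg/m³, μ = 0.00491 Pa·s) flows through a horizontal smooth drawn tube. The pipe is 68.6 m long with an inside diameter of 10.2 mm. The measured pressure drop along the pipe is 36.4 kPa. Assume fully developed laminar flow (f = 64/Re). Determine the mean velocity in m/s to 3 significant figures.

For laminar flow, f = 64/Re with Re = ρVD/μ, so Darcy-Weisbach reduces to ΔP = 32μLV/D². Solving for V: V = ΔP·D²/(32μL) = 3.64e+04·(0.0102)²/(32·0.00491·68.6) = 0.3514 m/s.
Check: Re = ρVD/μ = 1760·0.3514·0.0102/0.00491 = 1285 < 2300, so the laminar assumption holds.

V ≈ 0.351 m/s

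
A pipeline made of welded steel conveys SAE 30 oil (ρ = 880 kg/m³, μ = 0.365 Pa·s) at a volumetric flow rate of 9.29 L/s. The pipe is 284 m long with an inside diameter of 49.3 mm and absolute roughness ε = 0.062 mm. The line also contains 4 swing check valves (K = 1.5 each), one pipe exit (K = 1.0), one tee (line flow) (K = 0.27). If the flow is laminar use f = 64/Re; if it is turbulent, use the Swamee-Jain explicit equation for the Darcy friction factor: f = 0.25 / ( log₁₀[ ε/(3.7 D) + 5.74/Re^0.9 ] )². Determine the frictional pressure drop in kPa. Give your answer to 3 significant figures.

Q = 9.29 L/s = 9.29/1000 = 0.00929 m³/s.
Cross-sectional area A = πD²/4 = π(0.0493)²/4 = 0.001909 m²; mean velocity V = Q/A = 0.00929/0.001909 = 4.867 m/s.
Reynolds number Re = ρVD/μ = 880 · 4.867 · 0.0493 / 0.365 = 578.5.
Re < 2300 → laminar flow, so f = 64/Re = 64/578.5 = 0.1106 (the turbulent correlation is not needed).
Total minor-loss coefficient ΣK = 4·1.5 + 1·1 + 1·0.27 = 7.27.
ΔP = [f·L/D + ΣK]·(ρV²/2) = [0.1106·284/0.0493 + 7.27]·(880·4.867²/2) = [637.4 + 7.27]·1.042e+04 = 6.718e+06 Pa.
ΔP = 6.718e+06 Pa = 6720 kPa.

ΔP ≈ 6720 kPa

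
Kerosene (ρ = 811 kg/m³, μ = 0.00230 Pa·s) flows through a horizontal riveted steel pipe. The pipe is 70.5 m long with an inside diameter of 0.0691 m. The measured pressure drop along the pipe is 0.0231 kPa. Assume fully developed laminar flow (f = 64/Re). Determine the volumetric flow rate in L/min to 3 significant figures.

Q ≈ 4.78 L/min

For laminar flow, f = 64/Re with Re = ρVD/μ, so Darcy-Weisbach reduces to ΔP = 32μLV/D². Solving for V: V = ΔP·D²/(32μL) = 23.1·(0.0691)²/(32·0.0023·70.5) = 0.02126 m/s.
Check: Re = ρVD/μ = 811·0.02126·0.0691/0.0023 = 517.9 < 2300, so the laminar assumption holds.
Q = V·A = 0.02126·(π/4·0.0691²) = 7.972e-05 m³/s = 4.78 L/min.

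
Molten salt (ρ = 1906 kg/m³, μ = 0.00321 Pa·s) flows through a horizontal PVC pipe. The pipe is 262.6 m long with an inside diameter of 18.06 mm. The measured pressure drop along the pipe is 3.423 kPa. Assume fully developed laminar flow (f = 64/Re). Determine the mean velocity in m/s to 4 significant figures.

For laminar flow, f = 64/Re with Re = ρVD/μ, so Darcy-Weisbach reduces to ΔP = 32μLV/D². Solving for V: V = ΔP·D²/(32μL) = 3423·(0.01806)²/(32·0.00321·262.6) = 0.04139 m/s.
Check: Re = ρVD/μ = 1906·0.04139·0.01806/0.00321 = 443.8 < 2300, so the laminar assumption holds.

V ≈ 0.04139 m/s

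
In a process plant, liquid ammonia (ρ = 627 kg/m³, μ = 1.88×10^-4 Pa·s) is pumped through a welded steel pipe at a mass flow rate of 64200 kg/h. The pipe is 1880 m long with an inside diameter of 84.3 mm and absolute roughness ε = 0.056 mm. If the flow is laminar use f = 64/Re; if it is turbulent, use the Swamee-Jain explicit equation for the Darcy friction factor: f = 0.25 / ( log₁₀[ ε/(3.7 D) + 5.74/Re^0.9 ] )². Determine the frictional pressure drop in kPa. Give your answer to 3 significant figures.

ṁ = 64200 kg/h = 64200/3600 = 17.83 kg/s.
A = πD²/4 = π(0.0843)²/4 = 0.005581 m²; mean velocity V = ṁ/(ρA) = 17.83/(627 · 0.005581) = 5.096 m/s.
Reynolds number Re = ρVD/μ = 627 · 5.096 · 0.0843 / 0.000188 = 1.433e+06.
Re > 4000 → turbulent. Relative roughness ε/D = 5.6e-05/0.0843 = 0.000664. Swamee-Jain: f = 0.25/(log₁₀[0.000664/3.7 + 5.74/1.433e+06^0.9])² = 0.25/(log₁₀[0.00018 + 1.65e-05])² = 0.25/(-3.708)² = 0.01819.
Darcy-Weisbach: ΔP = f(L/D)(ρV²/2) = 0.01819·(1880/0.0843)·(627·5.096²/2) = 0.01819·2.23e+04·8141 = 3.302e+06 Pa.
ΔP = 3.302e+06 Pa = 3300 kPa.

ΔP ≈ 3300 kPa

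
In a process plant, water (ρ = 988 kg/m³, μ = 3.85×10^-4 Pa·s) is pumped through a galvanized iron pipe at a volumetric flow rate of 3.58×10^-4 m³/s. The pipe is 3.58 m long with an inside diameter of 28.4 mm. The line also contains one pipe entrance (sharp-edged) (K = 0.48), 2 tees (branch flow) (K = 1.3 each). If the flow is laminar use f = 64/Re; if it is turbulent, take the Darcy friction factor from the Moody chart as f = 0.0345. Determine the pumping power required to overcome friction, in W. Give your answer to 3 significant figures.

Cross-sectional area A = πD²/4 = π(0.0284)²/4 = 0.0006335 m²; mean velocity V = Q/A = 0.000358/0.0006335 = 0.5651 m/s.
Reynolds number Re = ρVD/μ = 988 · 0.5651 · 0.0284 / 0.000385 = 4.119e+04.
Re > 4000 → turbulent; use the Moody-chart value f = 0.0345.
Total minor-loss coefficient ΣK = 1·0.48 + 2·1.3 = 3.08.
ΔP = [f·L/D + ΣK]·(ρV²/2) = [0.0345·3.58/0.0284 + 3.08]·(988·0.5651²/2) = [4.349 + 3.08]·157.8 = 1172 Pa.
Pumping power P = QΔP = 0.000358·1172 = 0.4196 W = 0.420 W.

P ≈ 0.420 W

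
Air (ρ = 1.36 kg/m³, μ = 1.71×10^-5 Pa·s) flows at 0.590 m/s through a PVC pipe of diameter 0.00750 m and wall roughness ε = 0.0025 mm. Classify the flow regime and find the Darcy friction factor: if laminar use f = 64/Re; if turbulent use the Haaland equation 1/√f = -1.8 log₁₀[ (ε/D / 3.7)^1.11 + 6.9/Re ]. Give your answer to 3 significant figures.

f ≈ 0.182

Re = ρVD/μ = 1.36·0.59·0.0075/1.71e-05 = 351.9.
Re < 2300 → laminar, so f = 64/Re = 0.1819 (roughness is irrelevant in laminar flow).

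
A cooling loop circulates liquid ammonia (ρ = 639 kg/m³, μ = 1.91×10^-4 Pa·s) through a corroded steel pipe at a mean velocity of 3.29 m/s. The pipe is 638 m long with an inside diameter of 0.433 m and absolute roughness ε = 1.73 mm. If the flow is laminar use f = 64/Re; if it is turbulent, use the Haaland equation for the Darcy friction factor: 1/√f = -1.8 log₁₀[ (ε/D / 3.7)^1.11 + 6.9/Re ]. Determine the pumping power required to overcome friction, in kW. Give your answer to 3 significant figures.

Reynolds number Re = ρVD/μ = 639 · 3.29 · 0.433 / 0.000191 = 4.766e+06.
Re > 4000 → turbulent. Relative roughness ε/D = 0.00173/0.433 = 0.004. Haaland: 1/√f = -1.8 log₁₀[(0.004/3.7)^1.11 + 6.9/4.766e+06] = -1.8 log₁₀[0.000509 + 1.45e-06] = 5.925, so f = 0.02848.
Darcy-Weisbach: ΔP = f(L/D)(ρV²/2) = 0.02848·(638/0.433)·(639·3.29²/2) = 0.02848·1473·3458 = 1.451e+05 Pa.
Q = V·A = 3.29·0.1473 = 0.4845 m³/s.
Pumping power P = QΔP = 0.4845·1.451e+05 = 70320 W = 70.3 kW.

P ≈ 70.3 kW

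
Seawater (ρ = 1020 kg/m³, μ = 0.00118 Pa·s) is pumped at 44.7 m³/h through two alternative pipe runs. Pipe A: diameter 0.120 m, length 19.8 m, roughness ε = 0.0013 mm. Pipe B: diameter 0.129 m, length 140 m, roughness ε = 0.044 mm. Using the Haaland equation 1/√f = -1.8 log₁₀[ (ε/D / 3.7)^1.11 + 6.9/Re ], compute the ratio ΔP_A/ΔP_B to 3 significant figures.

Pipe A: V = Q/A = 0.01242/0.01131 = 1.098 m/s; Re = 1.139e+05; ε/D = 1.08e-05; Haaland → f = 0.01739; ΔP_A = f(L/D)(ρV²/2) = 1764 Pa.
Pipe B: V = Q/A = 0.01242/0.01307 = 0.95 m/s; Re = 1.059e+05; ε/D = 0.000341; Haaland → f = 0.01922; ΔP_B = f(L/D)(ρV²/2) = 9601 Pa.
ΔP_A/ΔP_B = 1764/9601 = 0.184.

ΔP_A/ΔP_B ≈ 0.184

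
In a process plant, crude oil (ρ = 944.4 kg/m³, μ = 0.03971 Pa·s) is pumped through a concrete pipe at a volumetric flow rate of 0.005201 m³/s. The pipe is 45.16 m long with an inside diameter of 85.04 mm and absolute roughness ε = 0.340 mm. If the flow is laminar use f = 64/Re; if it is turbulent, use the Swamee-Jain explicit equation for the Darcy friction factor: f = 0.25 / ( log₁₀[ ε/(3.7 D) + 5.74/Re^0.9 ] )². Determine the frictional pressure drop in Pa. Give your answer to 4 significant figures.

Cross-sectional area A = πD²/4 = π(0.08504)²/4 = 0.00568 m²; mean velocity V = Q/A = 0.005201/0.00568 = 0.9157 m/s.
Reynolds number Re = ρVD/μ = 944.4 · 0.9157 · 0.08504 / 0.0397 = 1852.
Re < 2300 → laminar flow, so f = 64/Re = 64/1852 = 0.03456 (the turbulent correlation is not needed).
Darcy-Weisbach: ΔP = f(L/D)(ρV²/2) = 0.03456·(45.16/0.08504)·(944.4·0.9157²/2) = 0.03456·531·395.9 = 7266 Pa.

ΔP ≈ 7266 Pa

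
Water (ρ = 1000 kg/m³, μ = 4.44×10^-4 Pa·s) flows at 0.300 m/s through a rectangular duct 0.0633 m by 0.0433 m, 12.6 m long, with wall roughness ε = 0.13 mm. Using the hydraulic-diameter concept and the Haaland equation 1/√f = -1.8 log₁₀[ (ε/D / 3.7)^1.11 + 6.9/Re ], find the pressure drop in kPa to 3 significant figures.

Hydraulic diameter D_h = 4A/P = 4·(0.0633·0.0433)/(2·(0.0633+0.0433)) = 0.01096/0.2132 = 0.05142 m.
Re = ρVD_h/μ = 1000·0.3·0.05142/0.000444 = 3.475e+04.
ε/D_h = 0.00013/0.05142 = 0.00253; Haaland gives 1/√f = -1.8 log₁₀[0.000306+0.000199] = 5.934, so f = 0.0284.
ΔP = f(L/D_h)(ρV²/2) = 0.0284·12.6/0.05142·45 = 313.1 Pa.
ΔP = 0.313 kPa.

ΔP ≈ 0.313 kPa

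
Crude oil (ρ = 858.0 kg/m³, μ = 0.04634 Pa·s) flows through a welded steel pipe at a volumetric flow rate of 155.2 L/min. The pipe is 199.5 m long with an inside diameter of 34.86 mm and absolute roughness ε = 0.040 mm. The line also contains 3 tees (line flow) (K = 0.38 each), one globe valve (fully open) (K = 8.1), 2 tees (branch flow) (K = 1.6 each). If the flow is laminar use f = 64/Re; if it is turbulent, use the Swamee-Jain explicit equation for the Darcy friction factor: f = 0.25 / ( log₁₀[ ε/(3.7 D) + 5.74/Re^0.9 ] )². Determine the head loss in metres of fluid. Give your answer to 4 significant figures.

h_f ≈ 83.04 m

Q = 155.2 L/min = 155.2/60000 = 0.002587 m³/s.
Cross-sectional area A = πD²/4 = π(0.03486)²/4 = 0.0009544 m²; mean velocity V = Q/A = 0.002587/0.0009544 = 2.71 m/s.
Reynolds number Re = ρVD/μ = 858 · 2.71 · 0.03486 / 0.0463 = 1749.
Re < 2300 → laminar flow, so f = 64/Re = 64/1749 = 0.03659 (the turbulent correlation is not needed).
Total minor-loss coefficient ΣK = 3·0.38 + 1·8.1 + 2·1.6 = 12.4.
ΔP = [f·L/D + ΣK]·(ρV²/2) = [0.03659·199.5/0.03486 + 12.4]·(858·2.71²/2) = [209.4 + 12.4]·3151 = 6.99e+05 Pa.
Head loss h_f = ΔP/(ρg) = 6.99e+05/(858·9.81) = 83.04 m.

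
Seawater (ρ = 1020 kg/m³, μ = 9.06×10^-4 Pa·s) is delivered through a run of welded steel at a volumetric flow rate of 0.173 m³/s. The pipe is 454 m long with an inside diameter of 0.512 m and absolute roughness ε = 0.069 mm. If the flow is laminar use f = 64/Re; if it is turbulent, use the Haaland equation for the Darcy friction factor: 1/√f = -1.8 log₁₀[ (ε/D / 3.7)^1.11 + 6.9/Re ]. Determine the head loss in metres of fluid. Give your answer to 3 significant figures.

h_f ≈ 0.469 m

Cross-sectional area A = πD²/4 = π(0.512)²/4 = 0.2059 m²; mean velocity V = Q/A = 0.173/0.2059 = 0.8403 m/s.
Reynolds number Re = ρVD/μ = 1020 · 0.8403 · 0.512 / 0.000906 = 4.843e+05.
Re > 4000 → turbulent. Relative roughness ε/D = 6.9e-05/0.512 = 0.000135. Haaland: 1/√f = -1.8 log₁₀[(0.000135/3.7)^1.11 + 6.9/4.843e+05] = -1.8 log₁₀[1.18e-05 + 1.42e-05] = 8.251, so f = 0.01469.
Darcy-Weisbach: ΔP = f(L/D)(ρV²/2) = 0.01469·(454/0.512)·(1020·0.8403²/2) = 0.01469·886.7·360.1 = 4690 Pa.
Head loss h_f = ΔP/(ρg) = 4690/(1020·9.81) = 0.469 m.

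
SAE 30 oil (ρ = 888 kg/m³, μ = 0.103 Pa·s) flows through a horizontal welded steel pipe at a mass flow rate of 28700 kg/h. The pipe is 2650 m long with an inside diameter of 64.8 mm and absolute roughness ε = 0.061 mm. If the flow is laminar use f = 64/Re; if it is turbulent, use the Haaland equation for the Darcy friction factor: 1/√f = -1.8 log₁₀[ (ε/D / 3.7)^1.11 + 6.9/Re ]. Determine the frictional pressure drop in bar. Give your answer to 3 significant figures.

ΔP ≈ 56.6 bar

ṁ = 28700 kg/h = 28700/3600 = 7.972 kg/s.
A = πD²/4 = π(0.0648)²/4 = 0.003298 m²; mean velocity V = ṁ/(ρA) = 7.972/(888 · 0.003298) = 2.722 m/s.
Reynolds number Re = ρVD/μ = 888 · 2.722 · 0.0648 / 0.103 = 1521.
Re < 2300 → laminar flow, so f = 64/Re = 64/1521 = 0.04208 (the turbulent correlation is not needed).
Darcy-Weisbach: ΔP = f(L/D)(ρV²/2) = 0.04208·(2650/0.0648)·(888·2.722²/2) = 0.04208·4.09e+04·3290 = 5.663e+06 Pa.
ΔP = 5.663e+06 Pa = 56.6 bar.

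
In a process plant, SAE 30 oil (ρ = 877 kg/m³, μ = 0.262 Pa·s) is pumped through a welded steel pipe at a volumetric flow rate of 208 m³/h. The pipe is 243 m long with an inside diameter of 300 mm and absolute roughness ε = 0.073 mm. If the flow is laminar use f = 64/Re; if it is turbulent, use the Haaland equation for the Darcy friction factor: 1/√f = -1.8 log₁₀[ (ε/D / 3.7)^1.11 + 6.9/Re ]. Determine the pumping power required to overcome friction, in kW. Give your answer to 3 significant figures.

P ≈ 1.07 kW

Q = 208 m³/h = 208/3600 = 0.05778 m³/s.
Cross-sectional area A = πD²/4 = π(0.3)²/4 = 0.07069 m²; mean velocity V = Q/A = 0.05778/0.07069 = 0.8174 m/s.
Reynolds number Re = ρVD/μ = 877 · 0.8174 · 0.3 / 0.262 = 820.8.
Re < 2300 → laminar flow, so f = 64/Re = 64/820.8 = 0.07797 (the turbulent correlation is not needed).
Darcy-Weisbach: ΔP = f(L/D)(ρV²/2) = 0.07797·(243/0.3)·(877·0.8174²/2) = 0.07797·810·293 = 1.85e+04 Pa.
Pumping power P = QΔP = 0.05778·1.85e+04 = 1069 W = 1.07 kW.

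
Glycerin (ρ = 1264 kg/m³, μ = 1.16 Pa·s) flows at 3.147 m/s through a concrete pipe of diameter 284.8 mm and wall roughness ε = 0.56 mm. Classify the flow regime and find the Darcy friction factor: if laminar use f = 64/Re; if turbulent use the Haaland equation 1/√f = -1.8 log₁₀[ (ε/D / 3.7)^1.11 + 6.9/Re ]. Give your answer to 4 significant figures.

f ≈ 0.06553

Re = ρVD/μ = 1264·3.147·0.2848/1.16 = 976.6.
Re < 2300 → laminar, so f = 64/Re = 0.06553 (roughness is irrelevant in laminar flow).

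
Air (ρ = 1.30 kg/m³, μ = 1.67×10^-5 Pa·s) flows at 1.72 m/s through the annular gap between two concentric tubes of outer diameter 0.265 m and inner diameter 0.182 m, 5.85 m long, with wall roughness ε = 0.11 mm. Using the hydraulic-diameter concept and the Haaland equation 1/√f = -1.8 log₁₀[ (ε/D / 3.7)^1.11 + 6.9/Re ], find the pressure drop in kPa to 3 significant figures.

ΔP ≈ 0.00432 kPa

Hydraulic diameter D_h = 4A/P = D_o - D_i = 0.265 - 0.182 = 0.083 m.
Re = ρVD_h/μ = 1.3·1.72·0.083/1.67e-05 = 1.111e+04.
ε/D_h = 0.00011/0.083 = 0.00133; Haaland gives 1/√f = -1.8 log₁₀[0.00015+0.000621] = 5.604, so f = 0.03184.
ΔP = f(L/D_h)(ρV²/2) = 0.03184·5.85/0.083·1.923 = 4.316 Pa.
ΔP = 0.00432 kPa.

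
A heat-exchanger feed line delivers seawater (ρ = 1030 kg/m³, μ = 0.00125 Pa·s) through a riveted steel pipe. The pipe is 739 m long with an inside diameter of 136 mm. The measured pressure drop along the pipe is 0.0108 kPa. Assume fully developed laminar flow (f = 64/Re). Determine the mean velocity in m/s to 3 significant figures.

V ≈ 0.00676 m/s

For laminar flow, f = 64/Re with Re = ρVD/μ, so Darcy-Weisbach reduces to ΔP = 32μLV/D². Solving for V: V = ΔP·D²/(32μL) = 10.8·(0.136)²/(32·0.00125·739) = 0.006758 m/s.
Check: Re = ρVD/μ = 1030·0.006758·0.136/0.00125 = 757.3 < 2300, so the laminar assumption holds.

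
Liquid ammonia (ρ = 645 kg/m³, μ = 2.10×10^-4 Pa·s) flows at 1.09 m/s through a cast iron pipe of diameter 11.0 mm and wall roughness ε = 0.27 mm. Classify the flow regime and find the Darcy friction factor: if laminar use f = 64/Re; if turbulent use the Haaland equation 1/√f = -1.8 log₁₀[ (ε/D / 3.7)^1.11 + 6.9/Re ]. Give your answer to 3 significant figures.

f ≈ 0.0537

Re = ρVD/μ = 645·1.09·0.011/0.00021 = 3.683e+04.
Re > 4000 → turbulent. ε/D = 0.00027/0.011 = 0.0245; Haaland: 1/√f = -1.8 log₁₀[0.00382 + 0.000187] = 4.315, so f = 0.05372.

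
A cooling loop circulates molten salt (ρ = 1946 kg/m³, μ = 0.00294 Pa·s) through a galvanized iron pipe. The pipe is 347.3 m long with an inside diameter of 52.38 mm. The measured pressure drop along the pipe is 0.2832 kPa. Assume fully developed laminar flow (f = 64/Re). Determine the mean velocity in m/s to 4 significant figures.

For laminar flow, f = 64/Re with Re = ρVD/μ, so Darcy-Weisbach reduces to ΔP = 32μLV/D². Solving for V: V = ΔP·D²/(32μL) = 283.2·(0.05238)²/(32·0.00294·347.3) = 0.02378 m/s.
Check: Re = ρVD/μ = 1946·0.02378·0.05238/0.00294 = 824.5 < 2300, so the laminar assumption holds.

V ≈ 0.02378 m/s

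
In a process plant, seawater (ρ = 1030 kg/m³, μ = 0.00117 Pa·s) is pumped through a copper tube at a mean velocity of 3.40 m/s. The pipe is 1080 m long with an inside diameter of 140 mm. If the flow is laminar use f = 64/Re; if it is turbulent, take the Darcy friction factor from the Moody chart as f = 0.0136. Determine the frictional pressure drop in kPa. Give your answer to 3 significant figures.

Reynolds number Re = ρVD/μ = 1030 · 3.4 · 0.14 / 0.00117 = 4.19e+05.
Re > 4000 → turbulent; use the Moody-chart value f = 0.0136.
Darcy-Weisbach: ΔP = f(L/D)(ρV²/2) = 0.0136·(1080/0.14)·(1030·3.4²/2) = 0.0136·7714·5953 = 6.246e+05 Pa.
ΔP = 6.246e+05 Pa = 625 kPa.

ΔP ≈ 625 kPa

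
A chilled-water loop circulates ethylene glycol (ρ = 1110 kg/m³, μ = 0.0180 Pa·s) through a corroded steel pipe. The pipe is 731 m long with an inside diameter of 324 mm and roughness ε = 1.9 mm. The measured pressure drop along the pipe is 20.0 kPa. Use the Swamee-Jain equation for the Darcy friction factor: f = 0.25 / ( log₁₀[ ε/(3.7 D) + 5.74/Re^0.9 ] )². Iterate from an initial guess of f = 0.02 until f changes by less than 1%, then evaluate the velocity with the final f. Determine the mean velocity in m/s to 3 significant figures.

V ≈ 0.648 m/s

Rearranging Darcy-Weisbach: V = √(2·ΔP·D/(f·L·ρ)). With ε/D = 0.0019/0.324 = 0.00586, iterate starting from f = 0.02:
  f = 0.02 → V = √(2·2e+04·0.324/(0.02·731·1110)) = 0.8936 m/s; Re = ρVD/μ = 1.786e+04; f → 0.03663
  f = 0.03663 → V = 0.6603 m/s; Re = 1.319e+04; f → 0.03793
  f = 0.03793 → V = 0.6489 m/s; Re = 1.297e+04; f → 0.03802
Converged (Δf/f < 1%). With the final f = 0.03802: V = √(2·2e+04·0.324/(0.03802·731·1110)) = 0.6482 m/s.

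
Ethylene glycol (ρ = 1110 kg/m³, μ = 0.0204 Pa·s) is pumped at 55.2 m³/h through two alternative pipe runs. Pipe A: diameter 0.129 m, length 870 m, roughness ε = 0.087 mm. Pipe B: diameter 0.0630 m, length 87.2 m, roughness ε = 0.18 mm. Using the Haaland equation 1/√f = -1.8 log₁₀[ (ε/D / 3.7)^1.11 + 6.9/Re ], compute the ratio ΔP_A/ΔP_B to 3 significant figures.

ΔP_A/ΔP_B ≈ 0.291

Pipe A: V = Q/A = 0.01533/0.01307 = 1.173 m/s; Re = 8235; ε/D = 0.000674; Haaland → f = 0.03336; ΔP_A = f(L/D)(ρV²/2) = 1.719e+05 Pa.
Pipe B: V = Q/A = 0.01533/0.003117 = 4.919 m/s; Re = 1.686e+04; ε/D = 0.00286; Haaland → f = 0.03173; ΔP_B = f(L/D)(ρV²/2) = 5.897e+05 Pa.
ΔP_A/ΔP_B = 1.719e+05/5.897e+05 = 0.291.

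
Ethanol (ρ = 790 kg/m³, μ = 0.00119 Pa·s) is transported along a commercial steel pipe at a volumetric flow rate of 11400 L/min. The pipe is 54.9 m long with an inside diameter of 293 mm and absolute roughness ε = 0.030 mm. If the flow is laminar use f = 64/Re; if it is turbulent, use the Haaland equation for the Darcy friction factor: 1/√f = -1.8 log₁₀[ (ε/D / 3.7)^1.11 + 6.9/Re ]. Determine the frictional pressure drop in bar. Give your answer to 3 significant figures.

ΔP ≈ 0.0831 bar

Q = 11400 L/min = 11400/60000 = 0.19 m³/s.
Cross-sectional area A = πD²/4 = π(0.293)²/4 = 0.06743 m²; mean velocity V = Q/A = 0.19/0.06743 = 2.818 m/s.
Reynolds number Re = ρVD/μ = 790 · 2.818 · 0.293 / 0.00119 = 5.481e+05.
Re > 4000 → turbulent. Relative roughness ε/D = 3e-05/0.293 = 0.000102. Haaland: 1/√f = -1.8 log₁₀[(0.000102/3.7)^1.11 + 6.9/5.481e+05] = -1.8 log₁₀[8.72e-06 + 1.26e-05] = 8.408, so f = 0.01414.
Darcy-Weisbach: ΔP = f(L/D)(ρV²/2) = 0.01414·(54.9/0.293)·(790·2.818²/2) = 0.01414·187.4·3137 = 8312 Pa.
ΔP = 8312 Pa = 0.0831 bar.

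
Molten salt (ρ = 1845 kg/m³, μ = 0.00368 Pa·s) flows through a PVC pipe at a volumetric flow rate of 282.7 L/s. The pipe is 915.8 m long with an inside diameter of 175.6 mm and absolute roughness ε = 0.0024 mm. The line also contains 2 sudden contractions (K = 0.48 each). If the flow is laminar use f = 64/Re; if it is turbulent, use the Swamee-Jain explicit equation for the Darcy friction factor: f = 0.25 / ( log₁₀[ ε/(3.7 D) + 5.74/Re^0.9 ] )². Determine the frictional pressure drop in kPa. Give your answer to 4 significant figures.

Q = 282.7 L/s = 282.7/1000 = 0.2827 m³/s.
Cross-sectional area A = πD²/4 = π(0.1756)²/4 = 0.02422 m²; mean velocity V = Q/A = 0.2827/0.02422 = 11.67 m/s.
Reynolds number Re = ρVD/μ = 1845 · 11.67 · 0.1756 / 0.00368 = 1.028e+06.
Re > 4000 → turbulent. Relative roughness ε/D = 2.4e-06/0.1756 = 1.37e-05. Swamee-Jain: f = 0.25/(log₁₀[1.37e-05/3.7 + 5.74/1.028e+06^0.9])² = 0.25/(log₁₀[3.69e-06 + 2.23e-05])² = 0.25/(-4.585)² = 0.01189.
Total minor-loss coefficient ΣK = 2·0.48 = 0.96.
ΔP = [f·L/D + ΣK]·(ρV²/2) = [0.01189·915.8/0.1756 + 0.96]·(1845·11.67²/2) = [62.02 + 0.96]·1.257e+05 = 7.916e+06 Pa.
ΔP = 7.916e+06 Pa = 7916 kPa.

ΔP ≈ 7916 kPa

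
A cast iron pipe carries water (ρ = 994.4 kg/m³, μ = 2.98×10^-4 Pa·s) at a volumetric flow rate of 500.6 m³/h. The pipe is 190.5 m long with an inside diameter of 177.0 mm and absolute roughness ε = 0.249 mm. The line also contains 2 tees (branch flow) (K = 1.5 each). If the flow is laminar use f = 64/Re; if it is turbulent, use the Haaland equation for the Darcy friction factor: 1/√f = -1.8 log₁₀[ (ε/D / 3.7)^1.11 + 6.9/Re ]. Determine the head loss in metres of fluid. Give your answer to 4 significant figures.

Q = 500.6 m³/h = 500.6/3600 = 0.1391 m³/s.
Cross-sectional area A = πD²/4 = π(0.177)²/4 = 0.02461 m²; mean velocity V = Q/A = 0.1391/0.02461 = 5.651 m/s.
Reynolds number Re = ρVD/μ = 994.4 · 5.651 · 0.177 / 0.000298 = 3.338e+06.
Re > 4000 → turbulent. Relative roughness ε/D = 0.000249/0.177 = 0.00141. Haaland: 1/√f = -1.8 log₁₀[(0.00141/3.7)^1.11 + 6.9/3.338e+06] = -1.8 log₁₀[0.00016 + 2.07e-06] = 6.823, so f = 0.02148.
Total minor-loss coefficient ΣK = 2·1.5 = 3.
ΔP = [f·L/D + ΣK]·(ρV²/2) = [0.02148·190.5/0.177 + 3]·(994.4·5.651²/2) = [23.12 + 3]·1.588e+04 = 4.147e+05 Pa.
Head loss h_f = ΔP/(ρg) = 4.147e+05/(994.4·9.81) = 42.52 m.

h_f ≈ 42.52 m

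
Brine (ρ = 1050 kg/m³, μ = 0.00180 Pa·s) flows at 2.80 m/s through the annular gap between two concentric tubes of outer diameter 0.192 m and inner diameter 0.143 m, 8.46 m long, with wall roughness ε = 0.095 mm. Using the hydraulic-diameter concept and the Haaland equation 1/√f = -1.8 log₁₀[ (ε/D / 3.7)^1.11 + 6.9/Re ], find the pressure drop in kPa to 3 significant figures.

ΔP ≈ 17.9 kPa

Hydraulic diameter D_h = 4A/P = D_o - D_i = 0.192 - 0.143 = 0.049 m.
Re = ρVD_h/μ = 1050·2.8·0.049/0.0018 = 8.003e+04.
ε/D_h = 9.5e-05/0.049 = 0.00194; Haaland gives 1/√f = -1.8 log₁₀[0.000228+8.62e-05] = 6.304, so f = 0.02516.
ΔP = f(L/D_h)(ρV²/2) = 0.02516·8.46/0.049·4116 = 1.788e+04 Pa.
ΔP = 17.9 kPa.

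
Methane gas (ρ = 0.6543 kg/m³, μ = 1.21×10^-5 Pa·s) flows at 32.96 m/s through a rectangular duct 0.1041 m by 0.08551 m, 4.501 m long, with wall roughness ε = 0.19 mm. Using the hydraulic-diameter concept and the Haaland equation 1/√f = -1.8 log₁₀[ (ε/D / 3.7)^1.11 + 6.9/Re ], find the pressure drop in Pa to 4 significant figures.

ΔP ≈ 416.8 Pa

Hydraulic diameter D_h = 4A/P = 4·(0.1041·0.08551)/(2·(0.1041+0.08551)) = 0.03561/0.3792 = 0.09389 m.
Re = ρVD_h/μ = 0.6543·32.96·0.09389/1.21e-05 = 1.673e+05.
ε/D_h = 0.00019/0.09389 = 0.00202; Haaland gives 1/√f = -1.8 log₁₀[0.000239+4.12e-05] = 6.393, so f = 0.02446.
ΔP = f(L/D_h)(ρV²/2) = 0.02446·4.501/0.09389·355.4 = 416.8 Pa.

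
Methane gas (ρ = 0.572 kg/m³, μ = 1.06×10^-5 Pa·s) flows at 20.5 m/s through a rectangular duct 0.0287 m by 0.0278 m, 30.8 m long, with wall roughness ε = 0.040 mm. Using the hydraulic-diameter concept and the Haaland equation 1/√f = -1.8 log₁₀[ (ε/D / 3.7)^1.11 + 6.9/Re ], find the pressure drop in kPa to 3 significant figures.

Hydraulic diameter D_h = 4A/P = 4·(0.0287·0.0278)/(2·(0.0287+0.0278)) = 0.003191/0.113 = 0.02824 m.
Re = ρVD_h/μ = 0.572·20.5·0.02824/1.06e-05 = 3.124e+04.
ε/D_h = 4e-05/0.02824 = 0.00142; Haaland gives 1/√f = -1.8 log₁₀[0.000161+0.000221] = 6.152, so f = 0.02642.
ΔP = f(L/D_h)(ρV²/2) = 0.02642·30.8/0.02824·120.2 = 3463 Pa.
ΔP = 3.46 kPa.

ΔP ≈ 3.46 kPa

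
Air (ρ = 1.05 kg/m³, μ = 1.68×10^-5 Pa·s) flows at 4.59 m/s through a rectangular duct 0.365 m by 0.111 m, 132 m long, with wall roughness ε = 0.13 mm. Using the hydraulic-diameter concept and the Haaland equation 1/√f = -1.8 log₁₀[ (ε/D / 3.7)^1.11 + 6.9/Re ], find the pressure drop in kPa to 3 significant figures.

ΔP ≈ 0.198 kPa

Hydraulic diameter D_h = 4A/P = 4·(0.365·0.111)/(2·(0.365+0.111)) = 0.1621/0.952 = 0.1702 m.
Re = ρVD_h/μ = 1.05·4.59·0.1702/1.68e-05 = 4.884e+04.
ε/D_h = 0.00013/0.1702 = 0.000764; Haaland gives 1/√f = -1.8 log₁₀[8.12e-05+0.000141] = 6.575, so f = 0.02313.
ΔP = f(L/D_h)(ρV²/2) = 0.02313·132/0.1702·11.06 = 198.4 Pa.
ΔP = 0.198 kPa.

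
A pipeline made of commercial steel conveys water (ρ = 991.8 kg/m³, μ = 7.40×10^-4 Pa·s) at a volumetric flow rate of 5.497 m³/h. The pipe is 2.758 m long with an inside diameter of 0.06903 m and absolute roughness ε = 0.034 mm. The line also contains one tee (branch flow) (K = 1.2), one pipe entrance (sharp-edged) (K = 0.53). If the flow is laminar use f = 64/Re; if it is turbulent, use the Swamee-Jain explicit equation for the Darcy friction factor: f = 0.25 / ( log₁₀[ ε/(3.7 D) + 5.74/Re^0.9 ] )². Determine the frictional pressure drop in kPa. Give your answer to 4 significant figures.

ΔP ≈ 0.2211 kPa

Q = 5.497 m³/h = 5.497/3600 = 0.001527 m³/s.
Cross-sectional area A = πD²/4 = π(0.06903)²/4 = 0.003743 m²; mean velocity V = Q/A = 0.001527/0.003743 = 0.408 m/s.
Reynolds number Re = ρVD/μ = 991.8 · 0.408 · 0.06903 / 0.00074 = 3.775e+04.
Re > 4000 → turbulent. Relative roughness ε/D = 3.4e-05/0.06903 = 0.000493. Swamee-Jain: f = 0.25/(log₁₀[0.000493/3.7 + 5.74/3.775e+04^0.9])² = 0.25/(log₁₀[0.000133 + 0.000436])² = 0.25/(-3.245)² = 0.02375.
Total minor-loss coefficient ΣK = 1·1.2 + 1·0.53 = 1.73.
ΔP = [f·L/D + ΣK]·(ρV²/2) = [0.02375·2.758/0.06903 + 1.73]·(991.8·0.408²/2) = [0.9488 + 1.73]·82.55 = 221.1 Pa.
ΔP = 221.1 Pa = 0.2211 kPa.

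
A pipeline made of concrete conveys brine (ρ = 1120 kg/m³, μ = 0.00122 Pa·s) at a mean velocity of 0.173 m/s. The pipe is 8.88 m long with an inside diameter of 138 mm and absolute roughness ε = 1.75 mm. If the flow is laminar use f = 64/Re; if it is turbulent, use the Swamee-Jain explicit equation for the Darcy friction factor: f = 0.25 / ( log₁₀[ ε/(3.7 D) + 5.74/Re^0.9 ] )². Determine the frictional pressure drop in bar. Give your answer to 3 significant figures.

Reynolds number Re = ρVD/μ = 1120 · 0.173 · 0.138 / 0.00122 = 2.192e+04.
Re > 4000 → turbulent. Relative roughness ε/D = 0.00175/0.138 = 0.0127. Swamee-Jain: f = 0.25/(log₁₀[0.0127/3.7 + 5.74/2.192e+04^0.9])² = 0.25/(log₁₀[0.00343 + 0.000712])² = 0.25/(-2.383)² = 0.04402.
Darcy-Weisbach: ΔP = f(L/D)(ρV²/2) = 0.04402·(8.88/0.138)·(1120·0.173²/2) = 0.04402·64.35·16.76 = 47.47 Pa.
ΔP = 47.47 Pa = 4.75×10^-4 bar.

ΔP ≈ 4.75×10^-4 bar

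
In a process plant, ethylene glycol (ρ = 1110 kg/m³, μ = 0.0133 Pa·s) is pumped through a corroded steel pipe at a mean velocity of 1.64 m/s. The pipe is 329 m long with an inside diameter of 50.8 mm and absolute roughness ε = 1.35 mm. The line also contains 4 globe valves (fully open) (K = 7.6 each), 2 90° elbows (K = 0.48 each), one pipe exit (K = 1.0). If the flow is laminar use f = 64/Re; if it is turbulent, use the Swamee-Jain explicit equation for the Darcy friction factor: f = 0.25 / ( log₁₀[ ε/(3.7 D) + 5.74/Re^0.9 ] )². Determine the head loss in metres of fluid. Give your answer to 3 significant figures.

Reynolds number Re = ρVD/μ = 1110 · 1.64 · 0.0508 / 0.0133 = 6953.
Re > 4000 → turbulent. Relative roughness ε/D = 0.00135/0.0508 = 0.0266. Swamee-Jain: f = 0.25/(log₁₀[0.0266/3.7 + 5.74/6953^0.9])² = 0.25/(log₁₀[0.00718 + 0.002])² = 0.25/(-2.037)² = 0.06025.
Total minor-loss coefficient ΣK = 4·7.6 + 2·0.48 + 1·1 = 32.4.
ΔP = [f·L/D + ΣK]·(ρV²/2) = [0.06025·329/0.0508 + 32.4]·(1110·1.64²/2) = [390.2 + 32.4]·1493 = 6.307e+05 Pa.
Head loss h_f = ΔP/(ρg) = 6.307e+05/(1110·9.81) = 57.9 m.

h_f ≈ 57.9 m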